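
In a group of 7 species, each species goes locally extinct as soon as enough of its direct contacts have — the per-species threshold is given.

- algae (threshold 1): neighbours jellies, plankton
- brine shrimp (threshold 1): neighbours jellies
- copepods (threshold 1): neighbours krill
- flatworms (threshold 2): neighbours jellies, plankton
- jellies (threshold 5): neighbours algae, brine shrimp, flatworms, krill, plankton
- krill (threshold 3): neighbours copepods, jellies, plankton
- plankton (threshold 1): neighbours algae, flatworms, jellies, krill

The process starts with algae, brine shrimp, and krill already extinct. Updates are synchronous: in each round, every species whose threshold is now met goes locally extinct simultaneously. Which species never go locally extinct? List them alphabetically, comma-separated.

Round 1 — algae, brine shrimp, krill go locally extinct (initial).
Round 2 — checking thresholds:
  copepods: 1 of 1 neighbours ≥ 1, goes locally extinct.
  jellies: 3 of 5 neighbours < 5, not yet.
  plankton: 2 of 4 neighbours ≥ 1, goes locally extinct.
Round 3 — no new extinctions; cascade stops.

flatworms, jellies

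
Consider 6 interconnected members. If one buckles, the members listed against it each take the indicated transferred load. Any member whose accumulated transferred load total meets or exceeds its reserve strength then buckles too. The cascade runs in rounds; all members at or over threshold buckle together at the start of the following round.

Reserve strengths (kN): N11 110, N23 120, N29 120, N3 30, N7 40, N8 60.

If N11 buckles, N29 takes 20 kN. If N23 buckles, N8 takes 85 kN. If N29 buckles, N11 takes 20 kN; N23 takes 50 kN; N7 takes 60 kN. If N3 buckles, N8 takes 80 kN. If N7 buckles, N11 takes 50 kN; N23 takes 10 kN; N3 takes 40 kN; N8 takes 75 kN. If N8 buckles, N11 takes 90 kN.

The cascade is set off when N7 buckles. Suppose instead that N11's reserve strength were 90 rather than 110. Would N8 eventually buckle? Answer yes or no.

yes

With N11's reserve strength at 90:
Round 1 — N7 buckles (initial).
  N11: +50 → 50 < 90
  N23: +10 → 10 < 120
  N3: +40 → 40 ≥ 30
  N8: +75 → 75 ≥ 60
Round 2 — N3, N8 buckle.
  N11: +90 → 140 ≥ 90
Round 3 — N11 buckles.
  N29: +20 → 20 < 120
No further bucklings.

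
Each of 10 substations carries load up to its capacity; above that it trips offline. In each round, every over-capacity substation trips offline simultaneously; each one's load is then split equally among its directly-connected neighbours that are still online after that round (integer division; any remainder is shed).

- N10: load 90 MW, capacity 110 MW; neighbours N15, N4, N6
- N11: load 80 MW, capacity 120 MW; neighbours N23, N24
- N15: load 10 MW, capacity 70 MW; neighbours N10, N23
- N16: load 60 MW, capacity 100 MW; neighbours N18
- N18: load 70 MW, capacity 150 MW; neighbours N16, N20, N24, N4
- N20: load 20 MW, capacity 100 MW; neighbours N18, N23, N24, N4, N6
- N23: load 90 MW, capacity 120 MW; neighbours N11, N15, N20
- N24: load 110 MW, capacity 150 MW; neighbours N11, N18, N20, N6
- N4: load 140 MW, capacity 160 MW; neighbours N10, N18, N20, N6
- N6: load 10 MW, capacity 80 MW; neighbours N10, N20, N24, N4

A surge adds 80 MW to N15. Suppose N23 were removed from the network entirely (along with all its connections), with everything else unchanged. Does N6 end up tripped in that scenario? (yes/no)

yes

With N23 removed:
Round 1 — N15 at 90 > 70. N15 trips offline.
  N15 sheds 90 MW to N10: 90 each.
    N10: 90+90 = 180 > 110
Round 2 — N10 trips offline.
  N10 sheds 180 MW to N4, N6: 90 each.
    N4: 140+90 = 230 > 160
    N6: 10+90 = 100 > 80
Round 3 — N4, N6 trip offline.
  N4 sheds 230 MW to N18, N20: 115 each.
    N18: 70+115 = 185 > 150
    N20: 20+115 = 135 > 100
  N6 sheds 100 MW to N20, N24: 50 each.
    N20: 135+50 = 185 > 100
    N24: 110+50 = 160 > 150
Round 4 — N18, N20, N24 trip offline.
  N18 sheds 185 MW to N16: 185 each.
    N16: 60+185 = 245 > 100
  N20 sheds 185 MW: no online neighbours, lost.
  N24 sheds 160 MW to N11: 160 each.
    N11: 80+160 = 240 > 120
Round 5 — N11, N16 trip offline.
  N11 sheds 240 MW: no online neighbours, lost.
  N16 sheds 245 MW: no online neighbours, lost.
No further trips.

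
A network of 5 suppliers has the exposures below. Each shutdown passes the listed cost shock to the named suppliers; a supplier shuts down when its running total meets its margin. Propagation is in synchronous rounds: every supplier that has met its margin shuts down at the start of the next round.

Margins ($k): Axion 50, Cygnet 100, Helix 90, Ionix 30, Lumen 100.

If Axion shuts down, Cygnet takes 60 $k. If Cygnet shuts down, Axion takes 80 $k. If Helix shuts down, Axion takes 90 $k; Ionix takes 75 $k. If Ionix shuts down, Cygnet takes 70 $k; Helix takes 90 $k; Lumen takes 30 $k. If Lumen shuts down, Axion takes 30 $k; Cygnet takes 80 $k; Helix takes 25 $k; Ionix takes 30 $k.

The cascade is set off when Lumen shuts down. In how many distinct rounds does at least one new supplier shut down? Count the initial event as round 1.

Round 1 — Lumen shuts down (initial).
  Axion: +30 → 30 < 50
  Cygnet: +80 → 80 < 100
  Helix: +25 → 25 < 90
  Ionix: +30 → 30 ≥ 30
Round 2 — Ionix shuts down.
  Cygnet: +70 → 150 ≥ 100
  Helix: +90 → 115 ≥ 90
Round 3 — Cygnet, Helix shut down.
  Axion: +80+90 → 200 ≥ 50
Round 4 — Axion shuts down.
No further shutdowns.

4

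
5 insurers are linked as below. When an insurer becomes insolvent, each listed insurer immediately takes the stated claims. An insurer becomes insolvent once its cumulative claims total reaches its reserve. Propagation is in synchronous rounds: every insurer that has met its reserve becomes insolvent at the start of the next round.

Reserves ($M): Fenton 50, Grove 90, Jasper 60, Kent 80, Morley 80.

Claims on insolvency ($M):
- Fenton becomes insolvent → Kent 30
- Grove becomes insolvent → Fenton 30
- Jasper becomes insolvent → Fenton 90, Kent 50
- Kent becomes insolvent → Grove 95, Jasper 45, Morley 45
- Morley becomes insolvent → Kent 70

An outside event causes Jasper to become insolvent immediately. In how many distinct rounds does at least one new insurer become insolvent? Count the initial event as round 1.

Round 1 — Jasper becomes insolvent (initial).
  Fenton: +90 → 90 ≥ 50
  Kent: +50 → 50 < 80
Round 2 — Fenton becomes insolvent.
  Kent: +30 → 80 ≥ 80
Round 3 — Kent becomes insolvent.
  Grove: +95 → 95 ≥ 90
  Morley: +45 → 45 < 80
Round 4 — Grove becomes insolvent.
No further insolvencies.

4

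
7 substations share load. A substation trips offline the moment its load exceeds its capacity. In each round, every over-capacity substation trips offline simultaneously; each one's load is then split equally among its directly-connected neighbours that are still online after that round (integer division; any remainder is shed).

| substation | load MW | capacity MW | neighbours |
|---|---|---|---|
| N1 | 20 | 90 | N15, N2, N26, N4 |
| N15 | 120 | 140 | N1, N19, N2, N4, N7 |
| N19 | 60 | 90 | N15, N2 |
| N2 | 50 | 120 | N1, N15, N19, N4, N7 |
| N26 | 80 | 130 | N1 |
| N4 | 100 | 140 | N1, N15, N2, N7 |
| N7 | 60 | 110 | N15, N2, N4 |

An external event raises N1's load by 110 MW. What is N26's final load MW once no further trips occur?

Round 1 — N1 at 130 > 90. N1 trips offline.
  N1 sheds 130 MW to N15, N2, N26, N4: 32 each (2 lost).
    N15: 120+32 = 152 > 140
    N2: 50+32 = 82 ≤ 120
    N26: 80+32 = 112 ≤ 130
    N4: 100+32 = 132 ≤ 140
Round 2 — N15 trips offline.
  N15 sheds 152 MW to N19, N2, N4, N7: 38 each.
    N19: 60+38 = 98 > 90
    N2: 82+38 = 120 ≤ 120
    N4: 132+38 = 170 > 140
    N7: 60+38 = 98 ≤ 110
Round 3 — N19, N4 trip offline.
  N19 sheds 98 MW to N2: 98 each.
    N2: 120+98 = 218 > 120
  N4 sheds 170 MW to N2, N7: 85 each.
    N2: 218+85 = 303 > 120
    N7: 98+85 = 183 > 110
Round 4 — N2, N7 trip offline.
  N2 sheds 303 MW: no online neighbours, lost.
  N7 sheds 183 MW: no online neighbours, lost.
No further trips.

112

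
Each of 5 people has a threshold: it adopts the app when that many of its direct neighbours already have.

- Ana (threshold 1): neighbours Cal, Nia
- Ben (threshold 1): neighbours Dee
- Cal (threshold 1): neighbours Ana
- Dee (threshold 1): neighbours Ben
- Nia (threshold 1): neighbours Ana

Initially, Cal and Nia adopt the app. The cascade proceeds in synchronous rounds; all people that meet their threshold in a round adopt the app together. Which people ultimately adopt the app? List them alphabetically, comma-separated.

Ana, Cal, Nia

Round 1 — Cal, Nia adopt the app (initial).
Round 2 — checking thresholds:
  Ana: 2 of 2 neighbours ≥ 1, adopts the app.
Round 3 — no new adoptions; cascade stops.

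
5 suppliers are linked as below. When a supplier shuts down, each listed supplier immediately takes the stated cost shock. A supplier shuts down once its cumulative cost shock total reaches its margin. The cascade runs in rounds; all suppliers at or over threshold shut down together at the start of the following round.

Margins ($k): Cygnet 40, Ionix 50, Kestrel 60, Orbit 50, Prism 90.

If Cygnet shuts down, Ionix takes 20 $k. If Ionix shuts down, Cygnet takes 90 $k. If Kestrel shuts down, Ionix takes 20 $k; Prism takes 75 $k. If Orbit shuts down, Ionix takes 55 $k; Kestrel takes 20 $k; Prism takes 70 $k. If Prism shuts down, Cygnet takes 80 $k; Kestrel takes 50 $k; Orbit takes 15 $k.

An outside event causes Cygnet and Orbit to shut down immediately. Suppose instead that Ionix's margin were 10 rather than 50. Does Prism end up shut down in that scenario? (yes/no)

no

With Ionix's margin at 10:
Round 1 — Cygnet, Orbit shut down (initial).
  Ionix: +20+55 → 75 ≥ 10
  Kestrel: +20 → 20 < 60
  Prism: +70 → 70 < 90
Round 2 — Ionix shuts down.
No further shutdowns.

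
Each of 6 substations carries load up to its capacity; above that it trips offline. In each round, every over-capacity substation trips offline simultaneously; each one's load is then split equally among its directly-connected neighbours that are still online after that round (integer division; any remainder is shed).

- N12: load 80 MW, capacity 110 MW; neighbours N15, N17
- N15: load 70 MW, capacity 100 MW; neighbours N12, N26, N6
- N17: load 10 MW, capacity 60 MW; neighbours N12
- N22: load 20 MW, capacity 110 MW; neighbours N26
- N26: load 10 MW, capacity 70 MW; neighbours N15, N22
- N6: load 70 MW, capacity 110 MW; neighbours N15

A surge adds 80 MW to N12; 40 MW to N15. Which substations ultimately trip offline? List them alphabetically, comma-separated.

N12, N15, N17, N6

Round 1 — N12 at 160 > 110; N15 at 110 > 100. N12, N15 trip offline.
  N12 sheds 160 MW to N17: 160 each.
    N17: 10+160 = 170 > 60
  N15 sheds 110 MW to N26, N6: 55 each.
    N26: 10+55 = 65 ≤ 70
    N6: 70+55 = 125 > 110
Round 2 — N17, N6 trip offline.
  N17 sheds 170 MW: no online neighbours, lost.
  N6 sheds 125 MW: no online neighbours, lost.
No further trips.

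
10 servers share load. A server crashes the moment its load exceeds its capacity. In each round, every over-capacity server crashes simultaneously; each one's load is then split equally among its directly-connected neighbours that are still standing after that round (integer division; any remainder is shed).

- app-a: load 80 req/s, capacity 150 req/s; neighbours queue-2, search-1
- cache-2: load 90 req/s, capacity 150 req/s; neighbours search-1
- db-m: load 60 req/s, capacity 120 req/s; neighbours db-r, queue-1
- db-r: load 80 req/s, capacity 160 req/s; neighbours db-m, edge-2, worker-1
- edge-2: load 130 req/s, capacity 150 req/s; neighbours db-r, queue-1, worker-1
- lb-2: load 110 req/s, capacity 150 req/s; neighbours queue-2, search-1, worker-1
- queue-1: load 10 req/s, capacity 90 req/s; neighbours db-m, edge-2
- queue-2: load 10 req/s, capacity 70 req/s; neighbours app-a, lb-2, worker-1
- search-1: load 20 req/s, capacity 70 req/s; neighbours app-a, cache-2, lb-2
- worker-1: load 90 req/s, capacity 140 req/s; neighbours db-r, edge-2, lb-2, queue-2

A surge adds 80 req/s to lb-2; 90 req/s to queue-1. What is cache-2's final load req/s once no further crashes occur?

131

Round 1 — lb-2 at 190 > 150; queue-1 at 100 > 90. lb-2, queue-1 crash.
  lb-2 sheds 190 req/s to queue-2, search-1, worker-1: 63 each (1 lost).
    queue-2: 10+63 = 73 > 70
    search-1: 20+63 = 83 > 70
    worker-1: 90+63 = 153 > 140
  queue-1 sheds 100 req/s to db-m, edge-2: 50 each.
    db-m: 60+50 = 110 ≤ 120
    edge-2: 130+50 = 180 > 150
Round 2 — edge-2, queue-2, search-1, worker-1 crash.
  edge-2 sheds 180 req/s to db-r: 180 each.
    db-r: 80+180 = 260 > 160
  queue-2 sheds 73 req/s to app-a: 73 each.
    app-a: 80+73 = 153 > 150
  search-1 sheds 83 req/s to app-a, cache-2: 41 each (1 lost).
    app-a: 153+41 = 194 > 150
    cache-2: 90+41 = 131 ≤ 150
  worker-1 sheds 153 req/s to db-r: 153 each.
    db-r: 260+153 = 413 > 160
Round 3 — app-a, db-r crash.
  app-a sheds 194 req/s: no online neighbours, lost.
  db-r sheds 413 req/s to db-m: 413 each.
    db-m: 110+413 = 523 > 120
Round 4 — db-m crashes.
  db-m sheds 523 req/s: no online neighbours, lost.
No further crashes.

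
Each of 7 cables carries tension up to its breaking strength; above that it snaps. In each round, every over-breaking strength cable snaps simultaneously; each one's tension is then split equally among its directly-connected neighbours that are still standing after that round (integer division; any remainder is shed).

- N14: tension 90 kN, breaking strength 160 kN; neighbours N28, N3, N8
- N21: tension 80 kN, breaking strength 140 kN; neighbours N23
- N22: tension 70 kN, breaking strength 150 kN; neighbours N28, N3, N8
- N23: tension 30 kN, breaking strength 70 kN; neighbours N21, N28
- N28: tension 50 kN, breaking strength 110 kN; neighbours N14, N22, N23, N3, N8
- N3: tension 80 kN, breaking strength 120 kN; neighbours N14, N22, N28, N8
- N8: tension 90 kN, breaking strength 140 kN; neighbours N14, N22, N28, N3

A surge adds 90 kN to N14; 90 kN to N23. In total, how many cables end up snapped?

Round 1 — N14 at 180 > 160; N23 at 120 > 70. N14, N23 snap.
  N14 sheds 180 kN to N28, N3, N8: 60 each.
    N28: 50+60 = 110 ≤ 110
    N3: 80+60 = 140 > 120
    N8: 90+60 = 150 > 140
  N23 sheds 120 kN to N21, N28: 60 each.
    N21: 80+60 = 140 ≤ 140
    N28: 110+60 = 170 > 110
Round 2 — N28, N3, N8 snap.
  N28 sheds 170 kN to N22: 170 each.
    N22: 70+170 = 240 > 150
  N3 sheds 140 kN to N22: 140 each.
    N22: 240+140 = 380 > 150
  N8 sheds 150 kN to N22: 150 each.
    N22: 380+150 = 530 > 150
Round 3 — N22 snaps.
  N22 sheds 530 kN: no online neighbours, lost.
No further breaks.

6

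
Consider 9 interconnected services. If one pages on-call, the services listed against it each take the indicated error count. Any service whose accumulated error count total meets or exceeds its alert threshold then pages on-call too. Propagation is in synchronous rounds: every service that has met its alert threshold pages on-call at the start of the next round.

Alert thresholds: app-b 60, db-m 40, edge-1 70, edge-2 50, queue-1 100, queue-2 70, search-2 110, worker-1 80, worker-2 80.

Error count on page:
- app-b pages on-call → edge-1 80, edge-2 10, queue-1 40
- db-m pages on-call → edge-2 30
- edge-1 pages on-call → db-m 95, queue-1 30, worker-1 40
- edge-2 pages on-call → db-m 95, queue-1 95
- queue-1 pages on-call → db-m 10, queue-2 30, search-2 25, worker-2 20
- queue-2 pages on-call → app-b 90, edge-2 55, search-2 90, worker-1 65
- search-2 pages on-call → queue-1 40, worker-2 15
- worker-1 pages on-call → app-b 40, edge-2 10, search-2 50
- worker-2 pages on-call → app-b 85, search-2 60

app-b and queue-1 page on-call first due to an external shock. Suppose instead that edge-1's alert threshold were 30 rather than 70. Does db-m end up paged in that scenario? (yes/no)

yes

With edge-1's alert threshold at 30:
Round 1 — app-b, queue-1 page on-call (initial).
  db-m: +10 → 10 < 40
  edge-1: +80 → 80 ≥ 30
  edge-2: +10 → 10 < 50
  queue-2: +30 → 30 < 70
  search-2: +25 → 25 < 110
  worker-2: +20 → 20 < 80
Round 2 — edge-1 pages on-call.
  db-m: +95 → 105 ≥ 40
  worker-1: +40 → 40 < 80
Round 3 — db-m pages on-call.
  edge-2: +30 → 40 < 50
No further pages.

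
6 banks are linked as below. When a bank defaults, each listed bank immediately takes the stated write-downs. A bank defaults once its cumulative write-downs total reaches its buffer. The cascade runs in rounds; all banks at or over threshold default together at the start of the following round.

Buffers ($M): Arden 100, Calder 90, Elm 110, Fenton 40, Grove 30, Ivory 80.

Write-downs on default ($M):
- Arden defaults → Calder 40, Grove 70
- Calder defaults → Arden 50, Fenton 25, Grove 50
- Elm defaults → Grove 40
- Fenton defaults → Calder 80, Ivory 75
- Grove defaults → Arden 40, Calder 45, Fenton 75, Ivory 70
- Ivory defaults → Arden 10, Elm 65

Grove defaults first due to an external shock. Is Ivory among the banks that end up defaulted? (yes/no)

Round 1 — Grove defaults (initial).
  Arden: +40 → 40 < 100
  Calder: +45 → 45 < 90
  Fenton: +75 → 75 ≥ 40
  Ivory: +70 → 70 < 80
Round 2 — Fenton defaults.
  Calder: +80 → 125 ≥ 90
  Ivory: +75 → 145 ≥ 80
Round 3 — Calder, Ivory default.
  Arden: +50+10 → 100 ≥ 100
  Elm: +65 → 65 < 110
Round 4 — Arden defaults.
No further defaults.

yes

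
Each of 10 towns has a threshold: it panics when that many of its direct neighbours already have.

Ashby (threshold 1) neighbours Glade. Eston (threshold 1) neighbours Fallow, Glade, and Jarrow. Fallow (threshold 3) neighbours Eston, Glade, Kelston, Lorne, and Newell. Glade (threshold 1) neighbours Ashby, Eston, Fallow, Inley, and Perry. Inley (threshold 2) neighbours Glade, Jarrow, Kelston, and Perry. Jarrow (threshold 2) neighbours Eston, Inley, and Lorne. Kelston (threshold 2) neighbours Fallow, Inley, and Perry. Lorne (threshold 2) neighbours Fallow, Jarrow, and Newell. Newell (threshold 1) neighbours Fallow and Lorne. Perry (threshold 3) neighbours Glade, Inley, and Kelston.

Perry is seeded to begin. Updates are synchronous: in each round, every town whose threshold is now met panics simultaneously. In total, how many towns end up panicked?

10

Round 1 — Perry panics (initial).
Round 2 — checking thresholds:
  Glade: 1 of 5 neighbours ≥ 1, panics.
  Inley: 1 of 4 neighbours < 2, holds.
  Kelston: 1 of 3 neighbours < 2, holds.
Round 3 — checking thresholds:
  Ashby: 1 of 1 neighbours ≥ 1, panics.
  Eston: 1 of 3 neighbours ≥ 1, panics.
  Fallow: 1 of 5 neighbours < 3, holds.
  Inley: 2 of 4 neighbours ≥ 2, panics.
  Kelston: 1 of 3 neighbours < 2, holds.
Round 4 — checking thresholds:
  Fallow: 2 of 5 neighbours < 3, holds.
  Jarrow: 2 of 3 neighbours ≥ 2, panics.
  Kelston: 2 of 3 neighbours ≥ 2, panics.
Round 5 — checking thresholds:
  Fallow: 3 of 5 neighbours ≥ 3, panics.
  Lorne: 1 of 3 neighbours < 2, holds.
Round 6 — checking thresholds:
  Lorne: 2 of 3 neighbours ≥ 2, panics.
  Newell: 1 of 2 neighbours ≥ 1, panics.
Round 7 — no new panics; cascade stops.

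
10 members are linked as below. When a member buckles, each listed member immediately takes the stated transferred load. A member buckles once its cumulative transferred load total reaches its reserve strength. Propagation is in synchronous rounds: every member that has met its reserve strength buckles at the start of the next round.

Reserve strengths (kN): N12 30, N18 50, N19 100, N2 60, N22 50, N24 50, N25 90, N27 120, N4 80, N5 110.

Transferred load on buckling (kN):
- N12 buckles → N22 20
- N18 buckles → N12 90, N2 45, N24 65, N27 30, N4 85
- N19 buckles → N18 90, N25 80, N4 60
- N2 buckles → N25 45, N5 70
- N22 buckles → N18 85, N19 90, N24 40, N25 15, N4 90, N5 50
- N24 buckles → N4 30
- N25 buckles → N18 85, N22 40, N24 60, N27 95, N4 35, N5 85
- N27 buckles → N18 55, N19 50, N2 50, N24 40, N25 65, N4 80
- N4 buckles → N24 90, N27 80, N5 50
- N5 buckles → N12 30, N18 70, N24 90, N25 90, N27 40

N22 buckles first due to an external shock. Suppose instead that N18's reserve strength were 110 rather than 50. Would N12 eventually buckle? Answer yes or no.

no

With N18's reserve strength at 110:
Round 1 — N22 buckles (initial).
  N18: +85 → 85 < 110
  N19: +90 → 90 < 100
  N24: +40 → 40 < 50
  N25: +15 → 15 < 90
  N4: +90 → 90 ≥ 80
  N5: +50 → 50 < 110
Round 2 — N4 buckles.
  N24: +90 → 130 ≥ 50
  N27: +80 → 80 < 120
  N5: +50 → 100 < 110
Round 3 — N24 buckles.
No further bucklings.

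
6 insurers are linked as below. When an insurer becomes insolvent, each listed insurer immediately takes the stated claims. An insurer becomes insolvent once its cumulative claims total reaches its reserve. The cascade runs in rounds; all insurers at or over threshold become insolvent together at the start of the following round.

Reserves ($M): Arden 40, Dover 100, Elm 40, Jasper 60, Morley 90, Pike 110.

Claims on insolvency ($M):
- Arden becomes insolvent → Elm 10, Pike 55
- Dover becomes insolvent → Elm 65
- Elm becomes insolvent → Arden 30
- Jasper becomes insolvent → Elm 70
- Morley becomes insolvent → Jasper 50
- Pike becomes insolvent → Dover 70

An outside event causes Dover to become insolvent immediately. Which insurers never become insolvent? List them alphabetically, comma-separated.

Round 1 — Dover becomes insolvent (initial).
  Elm: +65 → 65 ≥ 40
Round 2 — Elm becomes insolvent.
  Arden: +30 → 30 < 40
No further insolvencies.

Arden, Jasper, Morley, Pike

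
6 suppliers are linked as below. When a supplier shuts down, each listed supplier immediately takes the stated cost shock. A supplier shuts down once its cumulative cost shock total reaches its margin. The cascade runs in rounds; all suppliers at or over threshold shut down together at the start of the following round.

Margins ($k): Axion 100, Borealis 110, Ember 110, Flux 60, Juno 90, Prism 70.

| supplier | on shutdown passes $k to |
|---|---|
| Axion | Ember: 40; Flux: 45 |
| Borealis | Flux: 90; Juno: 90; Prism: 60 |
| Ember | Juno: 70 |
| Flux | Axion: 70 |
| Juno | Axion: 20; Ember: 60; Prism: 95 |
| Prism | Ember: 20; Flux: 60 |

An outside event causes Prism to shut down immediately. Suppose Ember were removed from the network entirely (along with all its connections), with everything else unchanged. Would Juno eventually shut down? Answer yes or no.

no

With Ember removed:
Round 1 — Prism shuts down (initial).
  Flux: +60 → 60 ≥ 60
Round 2 — Flux shuts down.
  Axion: +70 → 70 < 100
No further shutdowns.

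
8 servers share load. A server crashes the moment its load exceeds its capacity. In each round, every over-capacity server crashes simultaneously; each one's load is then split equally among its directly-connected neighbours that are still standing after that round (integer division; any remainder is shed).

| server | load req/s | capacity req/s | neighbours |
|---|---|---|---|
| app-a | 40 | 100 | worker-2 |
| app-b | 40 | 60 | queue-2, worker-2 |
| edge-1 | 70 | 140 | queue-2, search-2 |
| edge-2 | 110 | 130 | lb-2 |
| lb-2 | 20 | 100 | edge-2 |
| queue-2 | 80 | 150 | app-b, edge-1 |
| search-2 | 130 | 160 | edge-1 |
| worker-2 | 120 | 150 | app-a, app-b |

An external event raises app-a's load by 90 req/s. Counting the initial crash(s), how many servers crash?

6

Round 1 — app-a at 130 > 100. app-a crashes.
  app-a sheds 130 req/s to worker-2: 130 each.
    worker-2: 120+130 = 250 > 150
Round 2 — worker-2 crashes.
  worker-2 sheds 250 req/s to app-b: 250 each.
    app-b: 40+250 = 290 > 60
Round 3 — app-b crashes.
  app-b sheds 290 req/s to queue-2: 290 each.
    queue-2: 80+290 = 370 > 150
Round 4 — queue-2 crashes.
  queue-2 sheds 370 req/s to edge-1: 370 each.
    edge-1: 70+370 = 440 > 140
Round 5 — edge-1 crashes.
  edge-1 sheds 440 req/s to search-2: 440 each.
    search-2: 130+440 = 570 > 160
Round 6 — search-2 crashes.
  search-2 sheds 570 req/s: no online neighbours, lost.
No further crashes.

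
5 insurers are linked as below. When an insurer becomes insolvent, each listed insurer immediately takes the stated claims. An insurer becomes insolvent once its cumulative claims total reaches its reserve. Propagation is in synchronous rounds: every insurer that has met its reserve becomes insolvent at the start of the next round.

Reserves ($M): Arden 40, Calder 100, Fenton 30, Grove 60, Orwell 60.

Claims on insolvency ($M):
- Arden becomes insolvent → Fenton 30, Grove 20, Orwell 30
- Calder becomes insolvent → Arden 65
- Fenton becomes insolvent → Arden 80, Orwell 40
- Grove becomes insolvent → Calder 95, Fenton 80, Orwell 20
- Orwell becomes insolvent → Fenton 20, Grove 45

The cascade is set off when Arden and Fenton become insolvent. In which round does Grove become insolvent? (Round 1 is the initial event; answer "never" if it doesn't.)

3

Round 1 — Arden, Fenton become insolvent (initial).
  Grove: +20 → 20 < 60
  Orwell: +30+40 → 70 ≥ 60
Round 2 — Orwell becomes insolvent.
  Grove: +45 → 65 ≥ 60
Round 3 — Grove becomes insolvent.
  Calder: +95 → 95 < 100
No further insolvencies.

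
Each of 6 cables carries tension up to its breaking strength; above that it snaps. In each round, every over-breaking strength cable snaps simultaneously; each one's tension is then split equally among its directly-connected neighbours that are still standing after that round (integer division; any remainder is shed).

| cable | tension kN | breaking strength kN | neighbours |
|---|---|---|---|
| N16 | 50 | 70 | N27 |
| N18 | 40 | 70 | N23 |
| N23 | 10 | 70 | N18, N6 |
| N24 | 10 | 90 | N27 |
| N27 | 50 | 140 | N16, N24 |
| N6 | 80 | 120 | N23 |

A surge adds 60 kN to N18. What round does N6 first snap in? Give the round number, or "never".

Round 1 — N18 at 100 > 70. N18 snaps.
  N18 sheds 100 kN to N23: 100 each.
    N23: 10+100 = 110 > 70
Round 2 — N23 snaps.
  N23 sheds 110 kN to N6: 110 each.
    N6: 80+110 = 190 > 120
Round 3 — N6 snaps.
  N6 sheds 190 kN: no online neighbours, lost.
No further breaks.

3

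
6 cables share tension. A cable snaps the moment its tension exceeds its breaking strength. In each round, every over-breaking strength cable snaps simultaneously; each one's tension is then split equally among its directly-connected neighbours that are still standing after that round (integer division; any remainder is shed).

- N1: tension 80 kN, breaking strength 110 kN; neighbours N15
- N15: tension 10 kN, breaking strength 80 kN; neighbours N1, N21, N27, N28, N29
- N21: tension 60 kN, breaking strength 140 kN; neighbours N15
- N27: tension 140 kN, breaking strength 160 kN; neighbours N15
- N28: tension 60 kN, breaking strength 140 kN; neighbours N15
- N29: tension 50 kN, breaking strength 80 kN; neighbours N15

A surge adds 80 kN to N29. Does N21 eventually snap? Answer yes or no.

no

Round 1 — N29 at 130 > 80. N29 snaps.
  N29 sheds 130 kN to N15: 130 each.
    N15: 10+130 = 140 > 80
Round 2 — N15 snaps.
  N15 sheds 140 kN to N1, N21, N27, N28: 35 each.
    N1: 80+35 = 115 > 110
    N21: 60+35 = 95 ≤ 140
    N27: 140+35 = 175 > 160
    N28: 60+35 = 95 ≤ 140
Round 3 — N1, N27 snap.
  N1 sheds 115 kN: no online neighbours, lost.
  N27 sheds 175 kN: no online neighbours, lost.
No further breaks.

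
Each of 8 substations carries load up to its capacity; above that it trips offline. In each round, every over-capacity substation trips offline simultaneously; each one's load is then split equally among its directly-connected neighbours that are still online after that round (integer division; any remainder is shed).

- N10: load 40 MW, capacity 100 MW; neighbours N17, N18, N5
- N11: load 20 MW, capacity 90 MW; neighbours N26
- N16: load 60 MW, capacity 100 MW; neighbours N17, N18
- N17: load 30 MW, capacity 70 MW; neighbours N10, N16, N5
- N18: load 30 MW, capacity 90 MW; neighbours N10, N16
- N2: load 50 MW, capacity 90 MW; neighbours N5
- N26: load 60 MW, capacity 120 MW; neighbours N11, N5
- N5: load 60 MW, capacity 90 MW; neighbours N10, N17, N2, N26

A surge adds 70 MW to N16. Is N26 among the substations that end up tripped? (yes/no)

Round 1 — N16 at 130 > 100. N16 trips offline.
  N16 sheds 130 MW to N17, N18: 65 each.
    N17: 30+65 = 95 > 70
    N18: 30+65 = 95 > 90
Round 2 — N17, N18 trip offline.
  N17 sheds 95 MW to N10, N5: 47 each (1 lost).
    N10: 40+47 = 87 ≤ 100
    N5: 60+47 = 107 > 90
  N18 sheds 95 MW to N10: 95 each.
    N10: 87+95 = 182 > 100
Round 3 — N10, N5 trip offline.
  N10 sheds 182 MW: no online neighbours, lost.
  N5 sheds 107 MW to N2, N26: 53 each (1 lost).
    N2: 50+53 = 103 > 90
    N26: 60+53 = 113 ≤ 120
Round 4 — N2 trips offline.
  N2 sheds 103 MW: no online neighbours, lost.
No further trips.

no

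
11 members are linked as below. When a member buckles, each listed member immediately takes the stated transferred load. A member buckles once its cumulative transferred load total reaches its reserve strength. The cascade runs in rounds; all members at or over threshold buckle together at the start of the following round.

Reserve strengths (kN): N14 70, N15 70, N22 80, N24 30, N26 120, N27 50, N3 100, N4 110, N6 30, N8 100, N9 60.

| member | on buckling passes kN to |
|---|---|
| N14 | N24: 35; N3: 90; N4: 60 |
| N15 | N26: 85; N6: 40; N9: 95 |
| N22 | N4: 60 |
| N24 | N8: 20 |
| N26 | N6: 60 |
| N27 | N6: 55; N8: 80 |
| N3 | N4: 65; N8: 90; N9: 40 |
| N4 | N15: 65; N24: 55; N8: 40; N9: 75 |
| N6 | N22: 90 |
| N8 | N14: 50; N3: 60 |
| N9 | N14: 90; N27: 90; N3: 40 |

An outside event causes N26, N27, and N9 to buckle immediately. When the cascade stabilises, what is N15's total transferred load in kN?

65

Round 1 — N26, N27, N9 buckle (initial).
  N14: +90 → 90 ≥ 70
  N3: +40 → 40 < 100
  N6: +60+55 → 115 ≥ 30
  N8: +80 → 80 < 100
Round 2 — N14, N6 buckle.
  N22: +90 → 90 ≥ 80
  N24: +35 → 35 ≥ 30
  N3: +90 → 130 ≥ 100
  N4: +60 → 60 < 110
Round 3 — N22, N24, N3 buckle.
  N4: +60+65 → 185 ≥ 110
  N8: +20+90 → 190 ≥ 100
Round 4 — N4, N8 buckle.
  N15: +65 → 65 < 70
No further bucklings.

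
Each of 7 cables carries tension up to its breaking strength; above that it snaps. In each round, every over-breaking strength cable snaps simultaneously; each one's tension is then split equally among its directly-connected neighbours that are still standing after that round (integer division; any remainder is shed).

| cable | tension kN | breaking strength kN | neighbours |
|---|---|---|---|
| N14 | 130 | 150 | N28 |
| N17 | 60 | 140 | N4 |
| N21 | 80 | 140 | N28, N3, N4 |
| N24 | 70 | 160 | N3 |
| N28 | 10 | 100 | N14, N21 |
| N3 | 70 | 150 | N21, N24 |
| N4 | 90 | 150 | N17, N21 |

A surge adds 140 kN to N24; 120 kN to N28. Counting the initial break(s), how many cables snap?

Round 1 — N24 at 210 > 160; N28 at 130 > 100. N24, N28 snap.
  N24 sheds 210 kN to N3: 210 each.
    N3: 70+210 = 280 > 150
  N28 sheds 130 kN to N14, N21: 65 each.
    N14: 130+65 = 195 > 150
    N21: 80+65 = 145 > 140
Round 2 — N14, N21, N3 snap.
  N14 sheds 195 kN: no online neighbours, lost.
  N21 sheds 145 kN to N4: 145 each.
    N4: 90+145 = 235 > 150
  N3 sheds 280 kN: no online neighbours, lost.
Round 3 — N4 snaps.
  N4 sheds 235 kN to N17: 235 each.
    N17: 60+235 = 295 > 140
Round 4 — N17 snaps.
  N17 sheds 295 kN: no online neighbours, lost.
No further breaks.

7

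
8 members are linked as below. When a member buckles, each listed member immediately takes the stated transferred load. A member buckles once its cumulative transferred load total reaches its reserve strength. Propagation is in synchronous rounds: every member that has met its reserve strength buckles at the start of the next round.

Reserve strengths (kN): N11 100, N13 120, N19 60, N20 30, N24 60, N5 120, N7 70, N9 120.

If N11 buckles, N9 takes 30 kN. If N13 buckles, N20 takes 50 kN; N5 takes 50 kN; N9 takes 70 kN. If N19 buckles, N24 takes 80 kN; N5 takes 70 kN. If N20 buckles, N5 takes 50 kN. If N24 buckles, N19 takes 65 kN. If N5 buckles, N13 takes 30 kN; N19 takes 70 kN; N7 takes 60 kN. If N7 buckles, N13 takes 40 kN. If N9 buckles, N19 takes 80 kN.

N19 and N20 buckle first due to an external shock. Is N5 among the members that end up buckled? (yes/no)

Round 1 — N19, N20 buckle (initial).
  N24: +80 → 80 ≥ 60
  N5: +70+50 → 120 ≥ 120
Round 2 — N24, N5 buckle.
  N13: +30 → 30 < 120
  N7: +60 → 60 < 70
No further bucklings.

yes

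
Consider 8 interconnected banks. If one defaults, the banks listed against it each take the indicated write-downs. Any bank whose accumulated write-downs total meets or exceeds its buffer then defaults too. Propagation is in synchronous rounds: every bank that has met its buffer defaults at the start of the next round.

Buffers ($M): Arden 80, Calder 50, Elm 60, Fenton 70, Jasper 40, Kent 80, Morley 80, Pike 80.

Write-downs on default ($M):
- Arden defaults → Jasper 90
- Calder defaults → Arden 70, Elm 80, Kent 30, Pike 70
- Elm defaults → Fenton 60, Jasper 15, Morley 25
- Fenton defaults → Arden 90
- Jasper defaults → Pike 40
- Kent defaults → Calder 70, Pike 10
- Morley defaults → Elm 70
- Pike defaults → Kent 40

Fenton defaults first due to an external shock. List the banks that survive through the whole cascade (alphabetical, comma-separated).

Round 1 — Fenton defaults (initial).
  Arden: +90 → 90 ≥ 80
Round 2 — Arden defaults.
  Jasper: +90 → 90 ≥ 40
Round 3 — Jasper defaults.
  Pike: +40 → 40 < 80
No further defaults.

Calder, Elm, Kent, Morley, Pike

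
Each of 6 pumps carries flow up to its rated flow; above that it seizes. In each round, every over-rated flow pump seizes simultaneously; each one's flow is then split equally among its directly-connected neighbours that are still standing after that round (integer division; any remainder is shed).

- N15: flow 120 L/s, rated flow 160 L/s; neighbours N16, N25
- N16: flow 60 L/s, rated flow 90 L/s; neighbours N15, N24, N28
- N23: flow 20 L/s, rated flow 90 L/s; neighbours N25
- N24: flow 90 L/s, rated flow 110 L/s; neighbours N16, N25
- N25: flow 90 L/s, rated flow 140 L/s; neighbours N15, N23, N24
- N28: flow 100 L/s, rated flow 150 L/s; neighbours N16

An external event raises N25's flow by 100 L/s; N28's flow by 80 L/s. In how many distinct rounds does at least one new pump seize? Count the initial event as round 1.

Round 1 — N25 at 190 > 140; N28 at 180 > 150. N25, N28 seize.
  N25 sheds 190 L/s to N15, N23, N24: 63 each (1 lost).
    N15: 120+63 = 183 > 160
    N23: 20+63 = 83 ≤ 90
    N24: 90+63 = 153 > 110
  N28 sheds 180 L/s to N16: 180 each.
    N16: 60+180 = 240 > 90
Round 2 — N15, N16, N24 seize.
  N15 sheds 183 L/s: no online neighbours, lost.
  N16 sheds 240 L/s: no online neighbours, lost.
  N24 sheds 153 L/s: no online neighbours, lost.
No further seizures.

2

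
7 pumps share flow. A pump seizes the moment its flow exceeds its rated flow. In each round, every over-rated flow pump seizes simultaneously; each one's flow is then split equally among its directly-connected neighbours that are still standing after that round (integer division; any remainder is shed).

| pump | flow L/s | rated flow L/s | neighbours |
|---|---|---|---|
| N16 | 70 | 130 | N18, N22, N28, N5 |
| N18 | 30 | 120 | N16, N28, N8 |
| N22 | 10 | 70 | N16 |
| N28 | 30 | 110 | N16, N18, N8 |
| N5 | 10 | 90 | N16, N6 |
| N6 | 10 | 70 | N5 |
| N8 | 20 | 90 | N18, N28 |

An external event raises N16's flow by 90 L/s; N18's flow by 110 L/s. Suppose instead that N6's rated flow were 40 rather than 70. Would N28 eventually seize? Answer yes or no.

yes

With N6's rated flow at 40:
Round 1 — N16 at 160 > 130; N18 at 140 > 120. N16, N18 seize.
  N16 sheds 160 L/s to N22, N28, N5: 53 each (1 lost).
    N22: 10+53 = 63 ≤ 70
    N28: 30+53 = 83 ≤ 110
    N5: 10+53 = 63 ≤ 90
  N18 sheds 140 L/s to N28, N8: 70 each.
    N28: 83+70 = 153 > 110
    N8: 20+70 = 90 ≤ 90
Round 2 — N28 seizes.
  N28 sheds 153 L/s to N8: 153 each.
    N8: 90+153 = 243 > 90
Round 3 — N8 seizes.
  N8 sheds 243 L/s: no online neighbours, lost.
No further seizures.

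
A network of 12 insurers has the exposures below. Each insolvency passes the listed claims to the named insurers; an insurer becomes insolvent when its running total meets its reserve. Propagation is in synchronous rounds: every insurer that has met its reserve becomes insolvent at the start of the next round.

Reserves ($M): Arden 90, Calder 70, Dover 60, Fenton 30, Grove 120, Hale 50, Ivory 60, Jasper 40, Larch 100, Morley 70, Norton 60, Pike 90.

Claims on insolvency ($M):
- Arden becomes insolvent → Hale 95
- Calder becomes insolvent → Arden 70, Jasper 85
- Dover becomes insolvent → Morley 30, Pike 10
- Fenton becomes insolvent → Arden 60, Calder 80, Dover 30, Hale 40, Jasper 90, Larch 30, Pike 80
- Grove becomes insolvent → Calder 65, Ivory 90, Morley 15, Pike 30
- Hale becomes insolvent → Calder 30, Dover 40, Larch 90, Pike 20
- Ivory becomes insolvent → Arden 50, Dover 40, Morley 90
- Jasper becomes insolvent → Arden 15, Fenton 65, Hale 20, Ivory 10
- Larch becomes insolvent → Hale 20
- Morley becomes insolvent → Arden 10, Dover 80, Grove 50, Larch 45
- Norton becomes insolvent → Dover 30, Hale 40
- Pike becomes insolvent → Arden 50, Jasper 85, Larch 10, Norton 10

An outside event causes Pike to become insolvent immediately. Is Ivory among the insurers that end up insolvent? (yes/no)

Round 1 — Pike becomes insolvent (initial).
  Arden: +50 → 50 < 90
  Jasper: +85 → 85 ≥ 40
  Larch: +10 → 10 < 100
  Norton: +10 → 10 < 60
Round 2 — Jasper becomes insolvent.
  Arden: +15 → 65 < 90
  Fenton: +65 → 65 ≥ 30
  Hale: +20 → 20 < 50
  Ivory: +10 → 10 < 60
Round 3 — Fenton becomes insolvent.
  Arden: +60 → 125 ≥ 90
  Calder: +80 → 80 ≥ 70
  Dover: +30 → 30 < 60
  Hale: +40 → 60 ≥ 50
  Larch: +30 → 40 < 100
Round 4 — Arden, Calder, Hale become insolvent.
  Dover: +40 → 70 ≥ 60
  Larch: +90 → 130 ≥ 100
Round 5 — Dover, Larch become insolvent.
  Morley: +30 → 30 < 70
No further insolvencies.

no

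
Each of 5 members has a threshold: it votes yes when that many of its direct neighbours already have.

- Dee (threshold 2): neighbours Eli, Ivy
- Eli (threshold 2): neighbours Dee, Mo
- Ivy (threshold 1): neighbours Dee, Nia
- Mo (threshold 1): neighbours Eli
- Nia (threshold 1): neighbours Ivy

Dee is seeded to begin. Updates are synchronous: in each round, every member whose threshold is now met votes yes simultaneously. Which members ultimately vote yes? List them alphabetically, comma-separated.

Round 1 — Dee votes yes (initial).
Round 2 — checking thresholds:
  Eli: 1 of 2 neighbours < 2, below threshold.
  Ivy: 1 of 2 neighbours ≥ 1, votes yes.
Round 3 — checking thresholds:
  Eli: 1 of 2 neighbours < 2, below threshold.
  Nia: 1 of 1 neighbours ≥ 1, votes yes.
Round 4 — no new yes votes; cascade stops.

Dee, Ivy, Nia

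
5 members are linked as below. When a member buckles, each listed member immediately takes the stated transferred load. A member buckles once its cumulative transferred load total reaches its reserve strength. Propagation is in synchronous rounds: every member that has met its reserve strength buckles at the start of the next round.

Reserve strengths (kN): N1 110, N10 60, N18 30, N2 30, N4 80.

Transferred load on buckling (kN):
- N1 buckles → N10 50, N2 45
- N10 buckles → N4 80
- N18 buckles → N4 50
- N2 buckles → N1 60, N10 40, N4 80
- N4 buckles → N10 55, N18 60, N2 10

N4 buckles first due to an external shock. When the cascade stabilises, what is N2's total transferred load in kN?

10

Round 1 — N4 buckles (initial).
  N10: +55 → 55 < 60
  N18: +60 → 60 ≥ 30
  N2: +10 → 10 < 30
Round 2 — N18 buckles.
No further bucklings.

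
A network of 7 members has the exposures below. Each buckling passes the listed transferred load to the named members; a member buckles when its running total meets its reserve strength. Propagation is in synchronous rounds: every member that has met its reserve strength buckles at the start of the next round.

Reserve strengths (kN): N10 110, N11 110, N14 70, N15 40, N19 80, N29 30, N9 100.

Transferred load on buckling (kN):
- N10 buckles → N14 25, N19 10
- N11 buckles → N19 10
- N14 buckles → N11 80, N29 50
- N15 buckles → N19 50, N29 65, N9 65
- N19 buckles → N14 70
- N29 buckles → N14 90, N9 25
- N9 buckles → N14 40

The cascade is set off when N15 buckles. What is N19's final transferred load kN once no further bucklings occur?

50

Round 1 — N15 buckles (initial).
  N19: +50 → 50 < 80
  N29: +65 → 65 ≥ 30
  N9: +65 → 65 < 100
Round 2 — N29 buckles.
  N14: +90 → 90 ≥ 70
  N9: +25 → 90 < 100
Round 3 — N14 buckles.
  N11: +80 → 80 < 110
No further bucklings.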